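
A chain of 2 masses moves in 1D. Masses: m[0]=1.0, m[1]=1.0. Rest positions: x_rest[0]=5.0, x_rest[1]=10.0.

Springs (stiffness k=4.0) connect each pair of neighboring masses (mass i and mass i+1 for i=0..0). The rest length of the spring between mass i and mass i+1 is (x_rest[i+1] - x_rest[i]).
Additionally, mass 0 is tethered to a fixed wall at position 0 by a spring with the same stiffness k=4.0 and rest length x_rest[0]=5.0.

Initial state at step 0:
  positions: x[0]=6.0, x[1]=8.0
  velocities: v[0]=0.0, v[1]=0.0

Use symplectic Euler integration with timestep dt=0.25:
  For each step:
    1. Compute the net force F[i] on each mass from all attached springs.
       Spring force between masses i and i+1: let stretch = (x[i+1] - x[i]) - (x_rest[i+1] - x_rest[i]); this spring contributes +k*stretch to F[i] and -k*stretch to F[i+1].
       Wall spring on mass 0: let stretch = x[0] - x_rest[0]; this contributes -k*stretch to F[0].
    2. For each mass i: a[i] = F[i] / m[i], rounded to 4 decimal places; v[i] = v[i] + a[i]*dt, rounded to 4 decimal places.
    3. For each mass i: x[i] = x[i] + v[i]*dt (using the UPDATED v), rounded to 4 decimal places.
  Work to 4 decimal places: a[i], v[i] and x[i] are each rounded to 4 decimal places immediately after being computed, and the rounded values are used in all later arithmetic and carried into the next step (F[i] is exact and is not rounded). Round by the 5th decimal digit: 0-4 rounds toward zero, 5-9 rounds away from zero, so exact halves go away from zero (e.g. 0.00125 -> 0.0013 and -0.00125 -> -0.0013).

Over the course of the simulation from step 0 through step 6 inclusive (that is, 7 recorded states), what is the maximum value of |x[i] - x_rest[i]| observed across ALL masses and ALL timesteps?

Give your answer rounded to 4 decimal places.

Step 0: x=[6.0000 8.0000] v=[0.0000 0.0000]
Step 1: x=[5.0000 8.7500] v=[-4.0000 3.0000]
Step 2: x=[3.6875 9.8125] v=[-5.2500 4.2500]
Step 3: x=[2.9844 10.5938] v=[-2.8125 3.1250]
Step 4: x=[3.4375 10.7227] v=[1.8125 0.5156]
Step 5: x=[4.8526 10.2803] v=[5.6602 -1.7696]
Step 6: x=[6.4114 9.7310] v=[6.2353 -2.1973]
Max displacement = 2.0156

Answer: 2.0156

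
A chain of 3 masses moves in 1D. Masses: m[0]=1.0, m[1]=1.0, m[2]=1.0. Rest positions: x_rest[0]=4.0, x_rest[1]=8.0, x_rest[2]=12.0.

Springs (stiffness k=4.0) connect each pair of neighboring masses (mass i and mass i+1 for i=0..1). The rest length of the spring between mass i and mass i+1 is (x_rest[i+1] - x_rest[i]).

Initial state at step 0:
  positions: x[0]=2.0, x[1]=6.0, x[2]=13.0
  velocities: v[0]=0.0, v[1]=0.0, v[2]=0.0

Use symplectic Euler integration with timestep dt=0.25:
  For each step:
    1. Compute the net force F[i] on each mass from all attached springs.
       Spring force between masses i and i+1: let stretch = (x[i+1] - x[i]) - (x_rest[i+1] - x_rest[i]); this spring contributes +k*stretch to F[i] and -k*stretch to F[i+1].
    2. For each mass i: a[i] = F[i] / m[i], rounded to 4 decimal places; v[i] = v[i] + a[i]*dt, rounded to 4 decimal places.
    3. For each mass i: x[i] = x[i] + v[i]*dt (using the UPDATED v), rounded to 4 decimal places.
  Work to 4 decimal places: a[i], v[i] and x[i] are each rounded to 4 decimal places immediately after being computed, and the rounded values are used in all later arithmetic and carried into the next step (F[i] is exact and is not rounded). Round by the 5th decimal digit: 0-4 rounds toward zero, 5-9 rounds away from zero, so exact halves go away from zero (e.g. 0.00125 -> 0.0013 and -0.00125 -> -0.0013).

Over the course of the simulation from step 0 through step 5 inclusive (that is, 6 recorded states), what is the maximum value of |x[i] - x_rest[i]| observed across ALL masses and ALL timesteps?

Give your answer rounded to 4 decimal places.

Answer: 2.3516

Derivation:
Step 0: x=[2.0000 6.0000 13.0000] v=[0.0000 0.0000 0.0000]
Step 1: x=[2.0000 6.7500 12.2500] v=[0.0000 3.0000 -3.0000]
Step 2: x=[2.1875 7.6875 11.1250] v=[0.7500 3.7500 -4.5000]
Step 3: x=[2.7500 8.1094 10.1406] v=[2.2500 1.6875 -3.9375]
Step 4: x=[3.6524 7.6992 9.6484] v=[3.6094 -1.6407 -1.9687]
Step 5: x=[4.5665 6.7646 9.6689] v=[3.6562 -3.7383 0.0821]
Max displacement = 2.3516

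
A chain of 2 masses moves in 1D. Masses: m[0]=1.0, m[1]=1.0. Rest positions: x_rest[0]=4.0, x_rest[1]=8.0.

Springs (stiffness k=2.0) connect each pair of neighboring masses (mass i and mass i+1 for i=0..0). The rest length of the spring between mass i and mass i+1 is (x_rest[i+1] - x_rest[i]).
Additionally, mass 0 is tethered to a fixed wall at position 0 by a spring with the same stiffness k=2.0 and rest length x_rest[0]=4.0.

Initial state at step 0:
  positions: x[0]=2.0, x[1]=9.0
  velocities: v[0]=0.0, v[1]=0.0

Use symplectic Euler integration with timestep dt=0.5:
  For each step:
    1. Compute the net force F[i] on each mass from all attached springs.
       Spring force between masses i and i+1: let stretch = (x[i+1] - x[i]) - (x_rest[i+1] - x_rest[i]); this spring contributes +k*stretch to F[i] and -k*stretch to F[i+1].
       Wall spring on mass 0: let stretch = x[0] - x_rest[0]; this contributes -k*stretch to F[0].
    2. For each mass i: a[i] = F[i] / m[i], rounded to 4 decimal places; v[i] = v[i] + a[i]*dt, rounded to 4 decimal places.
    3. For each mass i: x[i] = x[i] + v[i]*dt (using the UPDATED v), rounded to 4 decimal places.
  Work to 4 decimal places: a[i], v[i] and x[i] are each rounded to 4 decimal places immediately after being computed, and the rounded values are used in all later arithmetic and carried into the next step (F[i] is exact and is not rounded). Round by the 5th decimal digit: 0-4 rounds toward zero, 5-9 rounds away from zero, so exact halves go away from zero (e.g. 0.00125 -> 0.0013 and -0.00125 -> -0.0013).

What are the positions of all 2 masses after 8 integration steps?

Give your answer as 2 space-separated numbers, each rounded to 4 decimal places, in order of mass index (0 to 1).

Answer: 5.4727 7.2891

Derivation:
Step 0: x=[2.0000 9.0000] v=[0.0000 0.0000]
Step 1: x=[4.5000 7.5000] v=[5.0000 -3.0000]
Step 2: x=[6.2500 6.5000] v=[3.5000 -2.0000]
Step 3: x=[5.0000 7.3750] v=[-2.5000 1.7500]
Step 4: x=[2.4375 9.0625] v=[-5.1250 3.3750]
Step 5: x=[1.9688 9.4375] v=[-0.9375 0.7500]
Step 6: x=[4.2500 8.0782] v=[4.5624 -2.7187]
Step 7: x=[6.3203 6.8048] v=[4.1406 -2.5469]
Step 8: x=[5.4727 7.2891] v=[-1.6952 0.9686]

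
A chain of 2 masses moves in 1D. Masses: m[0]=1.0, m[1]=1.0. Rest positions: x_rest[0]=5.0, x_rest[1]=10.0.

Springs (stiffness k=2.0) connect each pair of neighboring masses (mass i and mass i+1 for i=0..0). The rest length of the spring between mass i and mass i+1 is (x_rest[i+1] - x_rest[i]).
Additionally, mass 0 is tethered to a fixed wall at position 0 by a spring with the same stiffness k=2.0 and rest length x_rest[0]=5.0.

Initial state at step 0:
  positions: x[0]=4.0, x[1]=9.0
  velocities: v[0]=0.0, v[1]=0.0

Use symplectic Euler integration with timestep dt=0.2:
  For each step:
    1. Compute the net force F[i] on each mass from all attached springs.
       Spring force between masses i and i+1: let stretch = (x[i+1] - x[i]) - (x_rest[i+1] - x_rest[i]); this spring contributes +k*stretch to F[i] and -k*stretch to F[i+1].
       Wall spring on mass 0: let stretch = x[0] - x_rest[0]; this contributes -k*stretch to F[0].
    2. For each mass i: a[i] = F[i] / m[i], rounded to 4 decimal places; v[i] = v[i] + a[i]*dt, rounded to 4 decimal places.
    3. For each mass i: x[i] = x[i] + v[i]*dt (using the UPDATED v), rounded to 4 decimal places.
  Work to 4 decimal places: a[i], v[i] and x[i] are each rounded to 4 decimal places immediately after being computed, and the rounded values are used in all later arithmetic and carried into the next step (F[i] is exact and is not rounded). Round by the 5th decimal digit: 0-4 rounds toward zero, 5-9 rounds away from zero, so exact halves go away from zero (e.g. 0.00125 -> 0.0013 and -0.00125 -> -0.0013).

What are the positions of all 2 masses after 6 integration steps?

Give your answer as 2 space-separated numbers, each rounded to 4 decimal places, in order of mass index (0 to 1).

Step 0: x=[4.0000 9.0000] v=[0.0000 0.0000]
Step 1: x=[4.0800 9.0000] v=[0.4000 0.0000]
Step 2: x=[4.2272 9.0064] v=[0.7360 0.0320]
Step 3: x=[4.4186 9.0305] v=[0.9568 0.1203]
Step 4: x=[4.6254 9.0856] v=[1.0341 0.2755]
Step 5: x=[4.8190 9.1839] v=[0.9680 0.4914]
Step 6: x=[4.9763 9.3330] v=[0.7864 0.7454]

Answer: 4.9763 9.3330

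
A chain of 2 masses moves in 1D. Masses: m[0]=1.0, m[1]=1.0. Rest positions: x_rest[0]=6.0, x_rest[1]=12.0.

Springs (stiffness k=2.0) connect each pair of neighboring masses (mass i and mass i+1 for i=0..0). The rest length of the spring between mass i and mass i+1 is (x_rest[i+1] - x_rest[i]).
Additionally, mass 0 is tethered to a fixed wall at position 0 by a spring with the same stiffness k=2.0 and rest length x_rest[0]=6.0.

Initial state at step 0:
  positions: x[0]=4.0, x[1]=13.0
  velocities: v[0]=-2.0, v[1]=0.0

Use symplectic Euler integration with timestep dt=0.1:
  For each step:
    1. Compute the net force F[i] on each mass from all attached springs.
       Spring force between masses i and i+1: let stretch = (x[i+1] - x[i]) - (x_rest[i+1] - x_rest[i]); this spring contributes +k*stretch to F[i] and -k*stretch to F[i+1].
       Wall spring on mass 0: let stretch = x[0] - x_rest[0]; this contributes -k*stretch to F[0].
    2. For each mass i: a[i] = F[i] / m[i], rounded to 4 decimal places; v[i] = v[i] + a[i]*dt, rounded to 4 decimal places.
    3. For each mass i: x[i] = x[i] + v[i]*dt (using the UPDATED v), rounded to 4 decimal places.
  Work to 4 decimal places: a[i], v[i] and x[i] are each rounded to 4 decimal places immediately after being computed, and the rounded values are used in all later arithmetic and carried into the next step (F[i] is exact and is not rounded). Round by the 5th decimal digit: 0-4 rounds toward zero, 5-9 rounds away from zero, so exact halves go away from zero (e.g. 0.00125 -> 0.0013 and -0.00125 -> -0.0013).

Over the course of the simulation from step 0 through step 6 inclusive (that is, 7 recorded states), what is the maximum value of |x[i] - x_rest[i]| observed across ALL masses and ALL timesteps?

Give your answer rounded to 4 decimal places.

Step 0: x=[4.0000 13.0000] v=[-2.0000 0.0000]
Step 1: x=[3.9000 12.9400] v=[-1.0000 -0.6000]
Step 2: x=[3.9028 12.8192] v=[0.0280 -1.2080]
Step 3: x=[4.0059 12.6401] v=[1.0307 -1.7913]
Step 4: x=[4.2015 12.4083] v=[1.9564 -2.3181]
Step 5: x=[4.4773 12.1324] v=[2.7575 -2.7595]
Step 6: x=[4.8166 11.8234] v=[3.3931 -3.0905]
Max displacement = 2.1000

Answer: 2.1000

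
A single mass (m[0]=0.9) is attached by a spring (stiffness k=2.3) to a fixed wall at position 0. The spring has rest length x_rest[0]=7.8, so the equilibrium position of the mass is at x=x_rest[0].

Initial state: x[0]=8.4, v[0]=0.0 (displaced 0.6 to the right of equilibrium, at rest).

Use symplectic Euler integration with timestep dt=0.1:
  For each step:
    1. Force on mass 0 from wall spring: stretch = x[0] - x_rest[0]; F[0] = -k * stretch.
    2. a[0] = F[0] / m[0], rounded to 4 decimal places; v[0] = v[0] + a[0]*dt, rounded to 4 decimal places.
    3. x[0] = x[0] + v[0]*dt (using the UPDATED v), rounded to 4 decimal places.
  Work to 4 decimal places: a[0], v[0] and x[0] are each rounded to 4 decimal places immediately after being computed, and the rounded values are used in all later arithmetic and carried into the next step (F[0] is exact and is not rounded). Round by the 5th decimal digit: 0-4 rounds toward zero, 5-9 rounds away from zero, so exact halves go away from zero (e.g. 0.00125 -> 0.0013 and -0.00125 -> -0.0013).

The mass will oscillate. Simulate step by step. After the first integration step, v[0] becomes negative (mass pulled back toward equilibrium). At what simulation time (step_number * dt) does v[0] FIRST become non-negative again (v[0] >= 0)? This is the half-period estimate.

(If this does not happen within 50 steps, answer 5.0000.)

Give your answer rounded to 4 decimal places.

Step 0: x=[8.4000] v=[0.0000]
Step 1: x=[8.3847] v=[-0.1533]
Step 2: x=[8.3544] v=[-0.3027]
Step 3: x=[8.3100] v=[-0.4444]
Step 4: x=[8.2525] v=[-0.5747]
Step 5: x=[8.1835] v=[-0.6903]
Step 6: x=[8.1047] v=[-0.7883]
Step 7: x=[8.0181] v=[-0.8662]
Step 8: x=[7.9259] v=[-0.9219]
Step 9: x=[7.8305] v=[-0.9541]
Step 10: x=[7.7343] v=[-0.9619]
Step 11: x=[7.6398] v=[-0.9451]
Step 12: x=[7.5494] v=[-0.9042]
Step 13: x=[7.4654] v=[-0.8402]
Step 14: x=[7.3899] v=[-0.7547]
Step 15: x=[7.3249] v=[-0.6499]
Step 16: x=[7.2721] v=[-0.5285]
Step 17: x=[7.2327] v=[-0.3936]
Step 18: x=[7.2078] v=[-0.2486]
Step 19: x=[7.1981] v=[-0.0973]
Step 20: x=[7.2038] v=[0.0565]
First v>=0 after going negative at step 20, time=2.0000

Answer: 2.0000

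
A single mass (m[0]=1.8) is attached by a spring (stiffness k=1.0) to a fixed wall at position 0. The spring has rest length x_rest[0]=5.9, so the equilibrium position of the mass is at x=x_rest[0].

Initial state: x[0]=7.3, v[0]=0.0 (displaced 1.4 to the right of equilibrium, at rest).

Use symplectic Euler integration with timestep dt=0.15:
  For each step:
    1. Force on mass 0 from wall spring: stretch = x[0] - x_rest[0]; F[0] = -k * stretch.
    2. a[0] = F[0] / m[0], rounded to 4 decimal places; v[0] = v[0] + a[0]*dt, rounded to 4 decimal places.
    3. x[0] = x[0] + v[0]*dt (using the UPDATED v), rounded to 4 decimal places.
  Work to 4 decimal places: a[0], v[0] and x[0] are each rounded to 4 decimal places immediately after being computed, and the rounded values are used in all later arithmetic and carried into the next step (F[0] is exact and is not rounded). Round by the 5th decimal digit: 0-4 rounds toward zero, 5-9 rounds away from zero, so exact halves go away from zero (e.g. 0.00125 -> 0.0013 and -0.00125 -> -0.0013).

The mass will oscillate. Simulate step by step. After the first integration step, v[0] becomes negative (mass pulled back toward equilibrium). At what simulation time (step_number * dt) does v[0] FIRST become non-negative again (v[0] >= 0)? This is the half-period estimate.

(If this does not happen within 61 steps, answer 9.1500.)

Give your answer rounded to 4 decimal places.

Answer: 4.3500

Derivation:
Step 0: x=[7.3000] v=[0.0000]
Step 1: x=[7.2825] v=[-0.1167]
Step 2: x=[7.2477] v=[-0.2319]
Step 3: x=[7.1961] v=[-0.3442]
Step 4: x=[7.1283] v=[-0.4522]
Step 5: x=[7.0451] v=[-0.5546]
Step 6: x=[6.9476] v=[-0.6500]
Step 7: x=[6.8370] v=[-0.7373]
Step 8: x=[6.7147] v=[-0.8154]
Step 9: x=[6.5822] v=[-0.8833]
Step 10: x=[6.4412] v=[-0.9402]
Step 11: x=[6.2934] v=[-0.9853]
Step 12: x=[6.1407] v=[-1.0181]
Step 13: x=[5.9850] v=[-1.0382]
Step 14: x=[5.8282] v=[-1.0453]
Step 15: x=[5.6723] v=[-1.0393]
Step 16: x=[5.5193] v=[-1.0203]
Step 17: x=[5.3710] v=[-0.9886]
Step 18: x=[5.2293] v=[-0.9445]
Step 19: x=[5.0960] v=[-0.8886]
Step 20: x=[4.9728] v=[-0.8216]
Step 21: x=[4.8612] v=[-0.7443]
Step 22: x=[4.7625] v=[-0.6577]
Step 23: x=[4.6781] v=[-0.5629]
Step 24: x=[4.6089] v=[-0.4611]
Step 25: x=[4.5559] v=[-0.3535]
Step 26: x=[4.5197] v=[-0.2415]
Step 27: x=[4.5007] v=[-0.1265]
Step 28: x=[4.4992] v=[-0.0099]
Step 29: x=[4.5152] v=[0.1068]
First v>=0 after going negative at step 29, time=4.3500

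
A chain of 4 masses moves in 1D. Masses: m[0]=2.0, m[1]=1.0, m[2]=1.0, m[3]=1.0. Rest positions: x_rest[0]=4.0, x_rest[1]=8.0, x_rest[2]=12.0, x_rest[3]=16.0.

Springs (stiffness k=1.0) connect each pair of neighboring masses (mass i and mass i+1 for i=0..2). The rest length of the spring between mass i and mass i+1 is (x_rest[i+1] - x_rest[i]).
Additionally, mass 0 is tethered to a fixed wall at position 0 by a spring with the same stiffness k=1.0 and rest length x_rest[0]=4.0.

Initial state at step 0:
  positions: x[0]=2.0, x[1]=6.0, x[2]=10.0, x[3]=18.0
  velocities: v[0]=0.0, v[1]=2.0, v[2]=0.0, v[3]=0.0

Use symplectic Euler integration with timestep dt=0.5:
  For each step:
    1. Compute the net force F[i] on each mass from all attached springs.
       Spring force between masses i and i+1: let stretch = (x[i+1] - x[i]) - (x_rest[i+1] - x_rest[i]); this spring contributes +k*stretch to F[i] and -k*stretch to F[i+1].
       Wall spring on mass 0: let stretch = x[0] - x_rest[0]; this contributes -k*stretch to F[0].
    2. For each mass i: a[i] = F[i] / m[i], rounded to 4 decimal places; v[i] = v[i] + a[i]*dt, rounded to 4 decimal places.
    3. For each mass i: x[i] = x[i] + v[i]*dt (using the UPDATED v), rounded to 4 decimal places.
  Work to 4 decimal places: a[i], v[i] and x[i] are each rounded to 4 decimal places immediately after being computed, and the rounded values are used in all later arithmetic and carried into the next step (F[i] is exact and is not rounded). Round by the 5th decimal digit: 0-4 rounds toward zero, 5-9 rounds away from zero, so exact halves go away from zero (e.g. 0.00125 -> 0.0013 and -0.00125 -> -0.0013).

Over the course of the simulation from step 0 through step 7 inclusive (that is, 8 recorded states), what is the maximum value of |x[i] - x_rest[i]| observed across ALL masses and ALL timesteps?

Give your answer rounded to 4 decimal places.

Answer: 2.9626

Derivation:
Step 0: x=[2.0000 6.0000 10.0000 18.0000] v=[0.0000 2.0000 0.0000 0.0000]
Step 1: x=[2.2500 7.0000 11.0000 17.0000] v=[0.5000 2.0000 2.0000 -2.0000]
Step 2: x=[2.8125 7.8125 12.5000 15.5000] v=[1.1250 1.6250 3.0000 -3.0000]
Step 3: x=[3.6485 8.5469 13.5782 14.2500] v=[1.6719 1.4688 2.1563 -2.5000]
Step 4: x=[4.6407 9.3146 13.5665 13.8321] v=[1.9844 1.5353 -0.0235 -0.8359]
Step 5: x=[5.6371 9.9768 12.5582 14.3478] v=[1.9927 1.3243 -2.0167 1.0313]
Step 6: x=[6.4713 10.1994 11.3519 15.4161] v=[1.6684 0.4452 -2.4126 2.1365]
Step 7: x=[6.9626 9.7781 10.8735 16.4683] v=[0.9826 -0.8426 -0.9568 2.1044]
Max displacement = 2.9626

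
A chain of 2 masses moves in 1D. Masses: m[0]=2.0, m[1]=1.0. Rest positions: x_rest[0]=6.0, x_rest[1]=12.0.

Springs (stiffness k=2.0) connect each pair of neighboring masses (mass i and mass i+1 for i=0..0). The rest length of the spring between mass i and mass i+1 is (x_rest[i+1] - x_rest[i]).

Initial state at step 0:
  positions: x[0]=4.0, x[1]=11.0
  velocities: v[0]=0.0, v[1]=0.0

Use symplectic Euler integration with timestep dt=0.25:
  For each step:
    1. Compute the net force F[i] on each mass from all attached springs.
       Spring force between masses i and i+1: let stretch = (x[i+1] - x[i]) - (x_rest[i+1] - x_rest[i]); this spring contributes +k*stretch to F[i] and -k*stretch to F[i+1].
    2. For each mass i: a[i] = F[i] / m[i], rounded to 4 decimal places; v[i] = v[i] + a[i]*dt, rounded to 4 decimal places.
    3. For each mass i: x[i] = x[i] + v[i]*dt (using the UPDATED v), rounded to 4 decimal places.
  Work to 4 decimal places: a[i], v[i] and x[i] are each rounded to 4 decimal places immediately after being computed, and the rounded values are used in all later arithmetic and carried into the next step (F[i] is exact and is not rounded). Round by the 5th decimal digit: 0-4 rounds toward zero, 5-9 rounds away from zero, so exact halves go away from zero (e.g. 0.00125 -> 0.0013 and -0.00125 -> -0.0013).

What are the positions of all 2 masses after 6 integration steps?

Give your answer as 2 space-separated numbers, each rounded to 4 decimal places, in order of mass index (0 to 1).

Step 0: x=[4.0000 11.0000] v=[0.0000 0.0000]
Step 1: x=[4.0625 10.8750] v=[0.2500 -0.5000]
Step 2: x=[4.1758 10.6484] v=[0.4531 -0.9063]
Step 3: x=[4.3186 10.3628] v=[0.5713 -1.1426]
Step 4: x=[4.4642 10.0716] v=[0.5824 -1.1647]
Step 5: x=[4.5853 9.8295] v=[0.4843 -0.9684]
Step 6: x=[4.6592 9.6819] v=[0.2954 -0.5905]

Answer: 4.6592 9.6819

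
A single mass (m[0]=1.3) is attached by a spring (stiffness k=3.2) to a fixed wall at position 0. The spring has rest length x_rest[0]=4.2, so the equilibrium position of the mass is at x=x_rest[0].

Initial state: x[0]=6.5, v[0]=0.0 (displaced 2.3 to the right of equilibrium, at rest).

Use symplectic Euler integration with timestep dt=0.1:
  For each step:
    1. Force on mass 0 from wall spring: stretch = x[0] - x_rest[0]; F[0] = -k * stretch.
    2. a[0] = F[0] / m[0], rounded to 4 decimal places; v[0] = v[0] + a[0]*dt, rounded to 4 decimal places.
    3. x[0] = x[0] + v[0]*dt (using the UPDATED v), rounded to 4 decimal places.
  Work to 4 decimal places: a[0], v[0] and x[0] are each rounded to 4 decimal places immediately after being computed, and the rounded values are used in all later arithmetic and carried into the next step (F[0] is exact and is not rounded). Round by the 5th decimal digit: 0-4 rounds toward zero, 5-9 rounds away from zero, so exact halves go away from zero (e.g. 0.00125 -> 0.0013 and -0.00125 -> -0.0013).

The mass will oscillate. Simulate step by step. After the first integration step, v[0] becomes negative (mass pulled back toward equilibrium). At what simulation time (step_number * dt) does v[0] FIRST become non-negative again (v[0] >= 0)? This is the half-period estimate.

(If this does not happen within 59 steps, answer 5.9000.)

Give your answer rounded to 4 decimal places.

Step 0: x=[6.5000] v=[0.0000]
Step 1: x=[6.4434] v=[-0.5662]
Step 2: x=[6.3316] v=[-1.1184]
Step 3: x=[6.1673] v=[-1.6431]
Step 4: x=[5.9546] v=[-2.1274]
Step 5: x=[5.6987] v=[-2.5593]
Step 6: x=[5.4059] v=[-2.9282]
Step 7: x=[5.0834] v=[-3.2250]
Step 8: x=[4.7392] v=[-3.4425]
Step 9: x=[4.3817] v=[-3.5752]
Step 10: x=[4.0197] v=[-3.6199]
Step 11: x=[3.6622] v=[-3.5755]
Step 12: x=[3.3179] v=[-3.4431]
Step 13: x=[2.9953] v=[-3.2260]
Step 14: x=[2.7024] v=[-2.9295]
Step 15: x=[2.4463] v=[-2.5609]
Step 16: x=[2.2334] v=[-2.1292]
Step 17: x=[2.0689] v=[-1.6451]
Step 18: x=[1.9569] v=[-1.1205]
Step 19: x=[1.9001] v=[-0.5684]
Step 20: x=[1.8999] v=[-0.0023]
Step 21: x=[1.9563] v=[0.5639]
First v>=0 after going negative at step 21, time=2.1000

Answer: 2.1000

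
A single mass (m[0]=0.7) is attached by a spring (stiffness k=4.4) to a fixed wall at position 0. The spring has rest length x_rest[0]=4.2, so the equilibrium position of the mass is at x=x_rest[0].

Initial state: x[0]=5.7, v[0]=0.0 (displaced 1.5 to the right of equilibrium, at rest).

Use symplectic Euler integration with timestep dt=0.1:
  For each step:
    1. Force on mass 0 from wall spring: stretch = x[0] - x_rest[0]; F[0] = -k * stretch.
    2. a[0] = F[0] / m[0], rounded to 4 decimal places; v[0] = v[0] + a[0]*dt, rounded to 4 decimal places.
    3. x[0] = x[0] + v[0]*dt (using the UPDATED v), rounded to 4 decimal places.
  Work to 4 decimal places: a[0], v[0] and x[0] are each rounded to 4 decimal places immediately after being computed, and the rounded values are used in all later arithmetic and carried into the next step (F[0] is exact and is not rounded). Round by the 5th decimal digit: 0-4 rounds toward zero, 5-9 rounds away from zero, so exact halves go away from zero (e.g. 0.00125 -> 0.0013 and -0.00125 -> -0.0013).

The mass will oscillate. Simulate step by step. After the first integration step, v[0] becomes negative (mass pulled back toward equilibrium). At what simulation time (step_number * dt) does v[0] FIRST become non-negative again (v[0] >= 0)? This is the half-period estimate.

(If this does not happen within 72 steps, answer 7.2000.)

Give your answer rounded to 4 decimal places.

Answer: 1.3000

Derivation:
Step 0: x=[5.7000] v=[0.0000]
Step 1: x=[5.6057] v=[-0.9429]
Step 2: x=[5.4231] v=[-1.8265]
Step 3: x=[5.1636] v=[-2.5953]
Step 4: x=[4.8435] v=[-3.2010]
Step 5: x=[4.4830] v=[-3.6055]
Step 6: x=[4.1047] v=[-3.7834]
Step 7: x=[3.7324] v=[-3.7235]
Step 8: x=[3.3894] v=[-3.4296]
Step 9: x=[3.0974] v=[-2.9201]
Step 10: x=[2.8747] v=[-2.2270]
Step 11: x=[2.7353] v=[-1.3940]
Step 12: x=[2.6880] v=[-0.4733]
Step 13: x=[2.7357] v=[0.4771]
First v>=0 after going negative at step 13, time=1.3000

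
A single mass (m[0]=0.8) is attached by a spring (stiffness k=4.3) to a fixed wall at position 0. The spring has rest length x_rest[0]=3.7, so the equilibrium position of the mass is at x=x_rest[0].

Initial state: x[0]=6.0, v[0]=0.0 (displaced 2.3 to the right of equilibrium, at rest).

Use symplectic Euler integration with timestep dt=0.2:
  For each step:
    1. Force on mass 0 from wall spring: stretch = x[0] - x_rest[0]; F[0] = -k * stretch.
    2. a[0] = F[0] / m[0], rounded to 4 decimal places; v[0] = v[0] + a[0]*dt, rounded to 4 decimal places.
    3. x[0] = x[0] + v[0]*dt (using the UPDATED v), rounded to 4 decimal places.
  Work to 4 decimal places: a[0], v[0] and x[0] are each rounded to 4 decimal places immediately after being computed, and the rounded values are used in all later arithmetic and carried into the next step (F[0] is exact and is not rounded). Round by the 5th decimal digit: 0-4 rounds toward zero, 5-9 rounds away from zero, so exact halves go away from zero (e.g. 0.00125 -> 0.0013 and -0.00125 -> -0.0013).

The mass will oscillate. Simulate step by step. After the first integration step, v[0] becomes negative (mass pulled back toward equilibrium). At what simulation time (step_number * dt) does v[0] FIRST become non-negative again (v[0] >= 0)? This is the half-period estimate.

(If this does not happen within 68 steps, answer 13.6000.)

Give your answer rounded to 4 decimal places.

Answer: 1.4000

Derivation:
Step 0: x=[6.0000] v=[0.0000]
Step 1: x=[5.5055] v=[-2.4725]
Step 2: x=[4.6228] v=[-4.4134]
Step 3: x=[3.5417] v=[-5.4054]
Step 4: x=[2.4947] v=[-5.2352]
Step 5: x=[1.7068] v=[-3.9395]
Step 6: x=[1.3474] v=[-1.7968]
Step 7: x=[1.4938] v=[0.7322]
First v>=0 after going negative at step 7, time=1.4000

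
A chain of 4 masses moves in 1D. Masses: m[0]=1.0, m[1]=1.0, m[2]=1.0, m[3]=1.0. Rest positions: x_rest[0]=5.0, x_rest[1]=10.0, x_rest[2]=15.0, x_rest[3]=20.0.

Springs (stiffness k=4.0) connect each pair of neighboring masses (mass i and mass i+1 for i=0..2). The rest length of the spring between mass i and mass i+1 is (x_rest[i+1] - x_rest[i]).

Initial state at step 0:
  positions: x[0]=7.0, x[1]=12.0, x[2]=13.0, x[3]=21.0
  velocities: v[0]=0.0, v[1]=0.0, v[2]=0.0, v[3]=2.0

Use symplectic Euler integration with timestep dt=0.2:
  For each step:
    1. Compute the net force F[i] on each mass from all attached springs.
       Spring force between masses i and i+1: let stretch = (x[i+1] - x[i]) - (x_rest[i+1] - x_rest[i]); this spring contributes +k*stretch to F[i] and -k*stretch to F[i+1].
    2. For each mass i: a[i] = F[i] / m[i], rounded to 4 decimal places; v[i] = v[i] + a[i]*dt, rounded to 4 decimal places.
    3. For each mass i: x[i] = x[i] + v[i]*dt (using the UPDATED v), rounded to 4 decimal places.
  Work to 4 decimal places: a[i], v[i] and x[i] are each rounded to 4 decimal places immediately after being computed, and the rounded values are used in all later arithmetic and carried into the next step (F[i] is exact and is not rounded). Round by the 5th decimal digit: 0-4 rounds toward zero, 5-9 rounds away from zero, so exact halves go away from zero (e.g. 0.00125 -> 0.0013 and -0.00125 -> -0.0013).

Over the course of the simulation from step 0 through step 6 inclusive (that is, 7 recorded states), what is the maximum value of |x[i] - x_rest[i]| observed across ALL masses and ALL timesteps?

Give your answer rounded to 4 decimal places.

Step 0: x=[7.0000 12.0000 13.0000 21.0000] v=[0.0000 0.0000 0.0000 2.0000]
Step 1: x=[7.0000 11.3600 14.1200 20.9200] v=[0.0000 -3.2000 5.6000 -0.4000]
Step 2: x=[6.8976 10.4640 15.8864 20.5520] v=[-0.5120 -4.4800 8.8320 -1.8400]
Step 3: x=[6.5658 9.8650 17.5317 20.2375] v=[-1.6589 -2.9952 8.2266 -1.5725]
Step 4: x=[5.9619 9.9648 18.3833 20.2901] v=[-3.0195 0.4988 4.2579 0.2629]
Step 5: x=[5.1985 10.7711 18.1930 20.8376] v=[-3.8172 4.0313 -0.9515 2.7375]
Step 6: x=[4.5267 11.8732 17.2383 21.7620] v=[-3.3591 5.5107 -4.7733 4.6218]
Max displacement = 3.3833

Answer: 3.3833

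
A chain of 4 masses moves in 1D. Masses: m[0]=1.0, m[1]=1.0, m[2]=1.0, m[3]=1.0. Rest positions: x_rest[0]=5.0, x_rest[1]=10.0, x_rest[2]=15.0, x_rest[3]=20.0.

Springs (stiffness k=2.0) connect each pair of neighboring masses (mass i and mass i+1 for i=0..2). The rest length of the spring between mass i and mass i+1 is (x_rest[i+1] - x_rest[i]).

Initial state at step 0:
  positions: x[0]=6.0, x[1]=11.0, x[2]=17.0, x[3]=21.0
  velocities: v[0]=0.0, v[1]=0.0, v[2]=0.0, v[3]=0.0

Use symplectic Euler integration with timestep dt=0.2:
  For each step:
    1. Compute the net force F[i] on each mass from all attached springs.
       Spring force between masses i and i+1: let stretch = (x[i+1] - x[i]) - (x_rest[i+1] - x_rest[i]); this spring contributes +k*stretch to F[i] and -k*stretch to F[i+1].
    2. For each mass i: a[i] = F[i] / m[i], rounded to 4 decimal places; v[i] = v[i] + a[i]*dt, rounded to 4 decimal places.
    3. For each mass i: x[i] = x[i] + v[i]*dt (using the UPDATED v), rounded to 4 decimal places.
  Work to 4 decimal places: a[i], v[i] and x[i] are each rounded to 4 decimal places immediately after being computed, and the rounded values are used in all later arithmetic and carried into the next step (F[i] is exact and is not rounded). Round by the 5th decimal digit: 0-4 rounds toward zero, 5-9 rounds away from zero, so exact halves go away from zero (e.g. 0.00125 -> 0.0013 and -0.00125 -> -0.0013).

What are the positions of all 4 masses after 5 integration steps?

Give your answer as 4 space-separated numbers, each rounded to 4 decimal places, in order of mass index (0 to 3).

Answer: 6.1595 11.4998 15.6939 21.6470

Derivation:
Step 0: x=[6.0000 11.0000 17.0000 21.0000] v=[0.0000 0.0000 0.0000 0.0000]
Step 1: x=[6.0000 11.0800 16.8400 21.0800] v=[0.0000 0.4000 -0.8000 0.4000]
Step 2: x=[6.0064 11.2144 16.5584 21.2208] v=[0.0320 0.6720 -1.4080 0.7040]
Step 3: x=[6.0294 11.3597 16.2223 21.3886] v=[0.1152 0.7264 -1.6806 0.8390]
Step 4: x=[6.0789 11.4676 15.9105 21.5431] v=[0.2473 0.5393 -1.5591 0.7725]
Step 5: x=[6.1595 11.4998 15.6939 21.6470] v=[0.4028 0.1610 -1.0832 0.5195]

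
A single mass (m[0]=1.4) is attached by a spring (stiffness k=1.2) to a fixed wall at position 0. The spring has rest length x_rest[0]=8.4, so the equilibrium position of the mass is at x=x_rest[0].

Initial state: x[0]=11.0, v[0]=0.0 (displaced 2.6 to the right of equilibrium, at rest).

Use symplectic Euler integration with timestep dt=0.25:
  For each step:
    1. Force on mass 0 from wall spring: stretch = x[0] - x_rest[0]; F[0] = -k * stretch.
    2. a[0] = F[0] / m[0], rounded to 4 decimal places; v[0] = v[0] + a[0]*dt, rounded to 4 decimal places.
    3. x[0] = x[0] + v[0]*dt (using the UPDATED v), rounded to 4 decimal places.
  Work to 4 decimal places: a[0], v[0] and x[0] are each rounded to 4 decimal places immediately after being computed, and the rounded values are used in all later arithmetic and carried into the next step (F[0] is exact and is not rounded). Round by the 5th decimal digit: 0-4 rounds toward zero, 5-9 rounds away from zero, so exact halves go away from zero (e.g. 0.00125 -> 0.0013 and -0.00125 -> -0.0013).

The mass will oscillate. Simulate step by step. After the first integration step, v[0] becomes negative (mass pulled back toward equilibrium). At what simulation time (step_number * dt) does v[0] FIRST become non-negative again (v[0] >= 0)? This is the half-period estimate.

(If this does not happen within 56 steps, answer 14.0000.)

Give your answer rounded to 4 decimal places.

Answer: 3.5000

Derivation:
Step 0: x=[11.0000] v=[0.0000]
Step 1: x=[10.8607] v=[-0.5572]
Step 2: x=[10.5896] v=[-1.0845]
Step 3: x=[10.2012] v=[-1.5537]
Step 4: x=[9.7163] v=[-1.9397]
Step 5: x=[9.1609] v=[-2.2218]
Step 6: x=[8.5647] v=[-2.3849]
Step 7: x=[7.9597] v=[-2.4202]
Step 8: x=[7.3782] v=[-2.3259]
Step 9: x=[6.8515] v=[-2.1070]
Step 10: x=[6.4077] v=[-1.7752]
Step 11: x=[6.0706] v=[-1.3483]
Step 12: x=[5.8583] v=[-0.8492]
Step 13: x=[5.7822] v=[-0.3046]
Step 14: x=[5.8463] v=[0.2564]
First v>=0 after going negative at step 14, time=3.5000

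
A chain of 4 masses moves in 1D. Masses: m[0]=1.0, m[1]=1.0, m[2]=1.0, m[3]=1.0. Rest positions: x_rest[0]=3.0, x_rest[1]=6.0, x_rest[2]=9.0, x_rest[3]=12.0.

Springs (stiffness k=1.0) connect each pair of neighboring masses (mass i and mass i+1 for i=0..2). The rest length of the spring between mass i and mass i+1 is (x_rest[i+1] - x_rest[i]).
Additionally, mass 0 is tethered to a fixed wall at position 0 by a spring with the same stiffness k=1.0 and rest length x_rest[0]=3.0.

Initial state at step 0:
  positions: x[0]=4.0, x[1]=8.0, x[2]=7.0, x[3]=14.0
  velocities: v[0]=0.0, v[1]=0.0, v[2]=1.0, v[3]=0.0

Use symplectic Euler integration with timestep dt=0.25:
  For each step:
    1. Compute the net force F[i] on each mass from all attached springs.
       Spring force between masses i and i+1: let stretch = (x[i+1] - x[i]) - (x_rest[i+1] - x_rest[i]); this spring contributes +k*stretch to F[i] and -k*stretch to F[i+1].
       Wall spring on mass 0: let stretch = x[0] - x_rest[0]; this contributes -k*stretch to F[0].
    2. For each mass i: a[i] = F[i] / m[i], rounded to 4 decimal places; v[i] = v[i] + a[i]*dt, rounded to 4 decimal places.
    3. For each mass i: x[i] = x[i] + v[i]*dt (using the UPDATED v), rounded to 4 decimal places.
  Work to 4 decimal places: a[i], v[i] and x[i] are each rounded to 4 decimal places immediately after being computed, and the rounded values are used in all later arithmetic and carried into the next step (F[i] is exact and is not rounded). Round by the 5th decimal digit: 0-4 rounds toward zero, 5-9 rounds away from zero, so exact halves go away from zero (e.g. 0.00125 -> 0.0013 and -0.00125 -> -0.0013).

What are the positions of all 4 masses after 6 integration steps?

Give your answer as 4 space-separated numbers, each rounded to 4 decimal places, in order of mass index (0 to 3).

Answer: 3.1707 5.5208 12.8282 11.7505

Derivation:
Step 0: x=[4.0000 8.0000 7.0000 14.0000] v=[0.0000 0.0000 1.0000 0.0000]
Step 1: x=[4.0000 7.6875 7.7500 13.7500] v=[0.0000 -1.2500 3.0000 -1.0000]
Step 2: x=[3.9805 7.1484 8.8711 13.3125] v=[-0.0781 -2.1563 4.4844 -1.7500]
Step 3: x=[3.9102 6.5190 10.1621 12.7849] v=[-0.2813 -2.5176 5.1641 -2.1104]
Step 4: x=[3.7585 5.9543 11.3894 12.2809] v=[-0.6067 -2.2590 4.9090 -2.0161]
Step 5: x=[3.5092 5.5920 12.3327 11.9087] v=[-0.9974 -1.4492 3.7731 -1.4890]
Step 6: x=[3.1707 5.5208 12.8282 11.7505] v=[-1.3540 -0.2847 1.9819 -0.6330]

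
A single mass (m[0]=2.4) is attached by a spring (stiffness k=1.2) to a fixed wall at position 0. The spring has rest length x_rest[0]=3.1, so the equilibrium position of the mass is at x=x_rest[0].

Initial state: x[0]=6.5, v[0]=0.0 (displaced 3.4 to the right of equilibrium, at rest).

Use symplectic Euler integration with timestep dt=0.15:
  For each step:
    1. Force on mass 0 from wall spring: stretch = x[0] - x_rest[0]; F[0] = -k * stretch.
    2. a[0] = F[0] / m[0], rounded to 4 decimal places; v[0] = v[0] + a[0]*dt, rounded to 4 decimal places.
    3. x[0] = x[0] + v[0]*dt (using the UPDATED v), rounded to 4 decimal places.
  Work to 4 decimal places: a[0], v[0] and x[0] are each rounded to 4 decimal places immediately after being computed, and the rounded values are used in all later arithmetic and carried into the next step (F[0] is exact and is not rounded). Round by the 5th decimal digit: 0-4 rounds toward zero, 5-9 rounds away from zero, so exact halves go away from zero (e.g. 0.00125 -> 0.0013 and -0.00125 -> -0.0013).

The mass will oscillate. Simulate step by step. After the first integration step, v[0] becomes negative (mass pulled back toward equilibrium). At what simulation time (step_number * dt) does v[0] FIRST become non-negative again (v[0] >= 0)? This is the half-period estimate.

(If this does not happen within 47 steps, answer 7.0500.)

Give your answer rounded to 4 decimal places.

Step 0: x=[6.5000] v=[0.0000]
Step 1: x=[6.4618] v=[-0.2550]
Step 2: x=[6.3857] v=[-0.5071]
Step 3: x=[6.2727] v=[-0.7535]
Step 4: x=[6.1240] v=[-0.9915]
Step 5: x=[5.9413] v=[-1.2183]
Step 6: x=[5.7266] v=[-1.4314]
Step 7: x=[5.4823] v=[-1.6284]
Step 8: x=[5.2112] v=[-1.8071]
Step 9: x=[4.9164] v=[-1.9654]
Step 10: x=[4.6012] v=[-2.1016]
Step 11: x=[4.2691] v=[-2.2142]
Step 12: x=[3.9238] v=[-2.3019]
Step 13: x=[3.5692] v=[-2.3637]
Step 14: x=[3.2094] v=[-2.3989]
Step 15: x=[2.8483] v=[-2.4071]
Step 16: x=[2.4901] v=[-2.3882]
Step 17: x=[2.1387] v=[-2.3425]
Step 18: x=[1.7981] v=[-2.2704]
Step 19: x=[1.4722] v=[-2.1728]
Step 20: x=[1.1646] v=[-2.0507]
Step 21: x=[0.8788] v=[-1.9055]
Step 22: x=[0.6180] v=[-1.7389]
Step 23: x=[0.3851] v=[-1.5528]
Step 24: x=[0.1827] v=[-1.3492]
Step 25: x=[0.0131] v=[-1.1304]
Step 26: x=[-0.1217] v=[-0.8989]
Step 27: x=[-0.2203] v=[-0.6573]
Step 28: x=[-0.2815] v=[-0.4083]
Step 29: x=[-0.3047] v=[-0.1547]
Step 30: x=[-0.2896] v=[0.1007]
First v>=0 after going negative at step 30, time=4.5000

Answer: 4.5000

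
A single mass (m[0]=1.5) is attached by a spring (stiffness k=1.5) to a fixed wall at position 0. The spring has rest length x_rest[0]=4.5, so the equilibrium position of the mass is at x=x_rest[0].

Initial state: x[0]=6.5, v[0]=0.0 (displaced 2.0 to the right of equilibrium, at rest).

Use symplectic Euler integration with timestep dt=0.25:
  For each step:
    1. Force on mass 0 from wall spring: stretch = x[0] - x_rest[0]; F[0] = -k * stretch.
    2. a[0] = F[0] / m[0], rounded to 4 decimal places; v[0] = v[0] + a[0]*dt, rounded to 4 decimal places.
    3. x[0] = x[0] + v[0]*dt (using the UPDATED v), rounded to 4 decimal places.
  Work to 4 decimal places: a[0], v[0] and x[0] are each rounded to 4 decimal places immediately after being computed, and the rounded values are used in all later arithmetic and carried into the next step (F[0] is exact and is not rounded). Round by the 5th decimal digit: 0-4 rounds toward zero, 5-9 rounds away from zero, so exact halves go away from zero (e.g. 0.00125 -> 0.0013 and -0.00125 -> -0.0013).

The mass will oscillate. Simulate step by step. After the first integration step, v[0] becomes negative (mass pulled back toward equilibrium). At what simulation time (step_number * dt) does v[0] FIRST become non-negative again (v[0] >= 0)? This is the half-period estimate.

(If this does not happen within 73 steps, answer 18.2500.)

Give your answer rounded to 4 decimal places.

Answer: 3.2500

Derivation:
Step 0: x=[6.5000] v=[0.0000]
Step 1: x=[6.3750] v=[-0.5000]
Step 2: x=[6.1328] v=[-0.9688]
Step 3: x=[5.7886] v=[-1.3770]
Step 4: x=[5.3638] v=[-1.6992]
Step 5: x=[4.8850] v=[-1.9152]
Step 6: x=[4.3821] v=[-2.0115]
Step 7: x=[3.8866] v=[-1.9820]
Step 8: x=[3.4294] v=[-1.8287]
Step 9: x=[3.0391] v=[-1.5611]
Step 10: x=[2.7401] v=[-1.1959]
Step 11: x=[2.5511] v=[-0.7559]
Step 12: x=[2.4839] v=[-0.2687]
Step 13: x=[2.5427] v=[0.2353]
First v>=0 after going negative at step 13, time=3.2500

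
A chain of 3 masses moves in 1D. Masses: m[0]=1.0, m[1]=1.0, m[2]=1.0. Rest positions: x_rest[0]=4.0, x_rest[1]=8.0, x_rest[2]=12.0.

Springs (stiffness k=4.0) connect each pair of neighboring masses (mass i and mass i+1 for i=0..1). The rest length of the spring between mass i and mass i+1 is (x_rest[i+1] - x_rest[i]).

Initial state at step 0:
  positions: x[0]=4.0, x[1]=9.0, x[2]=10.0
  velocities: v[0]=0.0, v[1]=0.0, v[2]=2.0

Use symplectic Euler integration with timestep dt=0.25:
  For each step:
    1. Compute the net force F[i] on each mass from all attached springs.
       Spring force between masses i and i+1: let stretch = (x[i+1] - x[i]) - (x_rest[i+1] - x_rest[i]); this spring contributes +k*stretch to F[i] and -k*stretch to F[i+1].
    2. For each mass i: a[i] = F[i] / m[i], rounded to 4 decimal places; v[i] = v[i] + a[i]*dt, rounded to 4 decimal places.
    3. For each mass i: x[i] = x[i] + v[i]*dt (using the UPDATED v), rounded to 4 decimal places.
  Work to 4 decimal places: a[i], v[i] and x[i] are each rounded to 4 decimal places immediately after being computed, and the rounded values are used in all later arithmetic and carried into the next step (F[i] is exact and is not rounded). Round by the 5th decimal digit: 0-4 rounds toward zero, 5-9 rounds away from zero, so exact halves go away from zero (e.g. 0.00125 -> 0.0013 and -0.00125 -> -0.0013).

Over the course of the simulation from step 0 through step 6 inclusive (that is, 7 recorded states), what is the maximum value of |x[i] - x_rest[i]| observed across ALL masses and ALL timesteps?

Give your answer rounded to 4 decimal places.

Step 0: x=[4.0000 9.0000 10.0000] v=[0.0000 0.0000 2.0000]
Step 1: x=[4.2500 8.0000 11.2500] v=[1.0000 -4.0000 5.0000]
Step 2: x=[4.4375 6.8750 12.6875] v=[0.7500 -4.5000 5.7500]
Step 3: x=[4.2344 6.5938 13.6719] v=[-0.8125 -1.1250 3.9375]
Step 4: x=[3.6211 7.4922 13.8868] v=[-2.4531 3.5937 0.8594]
Step 5: x=[2.9756 9.0215 13.5030] v=[-2.5820 6.1172 -1.5352]
Step 6: x=[2.8416 10.1597 12.9988] v=[-0.5361 4.5528 -2.0167]
Max displacement = 2.1597

Answer: 2.1597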